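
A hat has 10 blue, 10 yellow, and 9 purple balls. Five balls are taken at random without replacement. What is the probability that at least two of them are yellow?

1753/3045

Sum the hypergeometric tail for j = 2,…,5 yellow balls.
Favorable = C(10,2)·C(19,3) + C(10,3)·C(19,2) + C(10,4)·C(19,1) + C(10,5)·C(19,0) = 68367; total = C(29,5) = 118755.
P = 68367/118755 = 1753/3045 ≈ 0.5757.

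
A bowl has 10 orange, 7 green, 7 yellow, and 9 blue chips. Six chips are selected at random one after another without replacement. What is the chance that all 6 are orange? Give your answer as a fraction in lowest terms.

Unordered draws without replacement: count favorable combinations over C(33,6).
Favorable = C(10,6) · C(7,0) · C(7,0) · C(9,0) = 210; total = C(33,6) = 1107568.
P = 210/1107568 = 15/79112 ≈ 0.0002.

15/79112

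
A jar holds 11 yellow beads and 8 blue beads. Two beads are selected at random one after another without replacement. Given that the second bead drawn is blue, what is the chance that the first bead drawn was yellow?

11/18

P(first=yellow and the second bead drawn is blue) = (11/19)·(8/18) = 44/171.
P(the second bead drawn is blue) = Σ over first color = 44/171 + 28/171 = 8/19.
By Bayes, P(first=yellow | the second bead drawn is blue) = 44/171 / 8/19 = 11/18 ≈ 0.6111.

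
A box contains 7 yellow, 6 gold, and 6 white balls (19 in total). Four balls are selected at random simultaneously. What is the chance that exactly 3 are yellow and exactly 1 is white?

35/646

Unordered draws without replacement: count favorable combinations over C(19,4).
Favorable = C(7,3) · C(6,0) · C(6,1) = 210; total = C(19,4) = 3876.
P = 210/3876 = 35/646 ≈ 0.0542.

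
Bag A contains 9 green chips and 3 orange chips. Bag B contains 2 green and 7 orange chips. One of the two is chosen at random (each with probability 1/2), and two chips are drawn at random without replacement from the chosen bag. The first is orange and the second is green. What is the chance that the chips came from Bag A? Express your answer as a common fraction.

P(E | Bag A) = 9/44; P(E | Bag B) = 7/36.
P(E) = 1/2·9/44 + 1/2·7/36 = 79/396.
By Bayes' rule, P(Bag A | E) = 9/88 / 79/396 = 81/158 ≈ 0.5127.

81/158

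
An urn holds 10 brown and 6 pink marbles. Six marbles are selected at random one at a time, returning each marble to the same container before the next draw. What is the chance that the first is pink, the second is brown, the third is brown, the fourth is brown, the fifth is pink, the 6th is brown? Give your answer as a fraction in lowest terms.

Multiply the conditional probability of each draw in order, with replacement (the composition resets each draw).
P = (6/16) · (10/16) · (10/16) · (10/16) · (6/16) · (10/16) = 5625/262144 ≈ 0.0215.

5625/262144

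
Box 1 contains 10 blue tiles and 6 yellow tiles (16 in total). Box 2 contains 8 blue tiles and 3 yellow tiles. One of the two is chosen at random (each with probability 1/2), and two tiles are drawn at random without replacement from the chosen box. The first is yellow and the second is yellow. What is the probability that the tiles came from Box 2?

P(E | Box 1) = 1/8; P(E | Box 2) = 3/55.
P(E) = 1/2·1/8 + 1/2·3/55 = 79/880.
By Bayes' rule, P(Box 2 | E) = 3/110 / 79/880 = 24/79 ≈ 0.3038.

24/79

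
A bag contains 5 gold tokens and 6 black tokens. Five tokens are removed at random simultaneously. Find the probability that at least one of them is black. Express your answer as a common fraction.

Use the complement: P(at least one black) = 1 − P(no black).
P(none) = C(5,5)/C(11,5) = 1/462.
So P = 1 − 1/462 = 461/462 ≈ 0.9978.

461/462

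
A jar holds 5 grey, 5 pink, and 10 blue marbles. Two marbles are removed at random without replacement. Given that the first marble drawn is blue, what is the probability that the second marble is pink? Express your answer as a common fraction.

After removing 1 blue, the jar has 5 pink out of 19 remaining.
P(second is pink | given) = 5/19 ≈ 0.2632.

5/19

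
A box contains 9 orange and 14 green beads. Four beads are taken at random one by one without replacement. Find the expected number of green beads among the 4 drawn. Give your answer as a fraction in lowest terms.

By linearity of expectation, E[X] = Σ P(draw i is green); by symmetry each draw (even without replacement) has P(green) = 14/23.
E[X] = 4 · 14/23 = 56/23 ≈ 2.4348.

56/23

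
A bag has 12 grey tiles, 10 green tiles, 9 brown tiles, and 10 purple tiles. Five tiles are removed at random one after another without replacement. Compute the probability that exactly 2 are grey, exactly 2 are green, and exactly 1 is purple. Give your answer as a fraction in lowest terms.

14850/374699

Unordered draws without replacement: count favorable combinations over C(41,5).
Favorable = C(12,2) · C(10,2) · C(9,0) · C(10,1) = 29700; total = C(41,5) = 749398.
P = 29700/749398 = 14850/374699 ≈ 0.0396.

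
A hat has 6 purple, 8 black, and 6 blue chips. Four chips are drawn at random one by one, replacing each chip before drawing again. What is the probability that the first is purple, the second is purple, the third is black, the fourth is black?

Multiply the conditional probability of each draw in order, with replacement (the composition resets each draw).
P = (6/20) · (6/20) · (8/20) · (8/20) = 9/625 ≈ 0.0144.

9/625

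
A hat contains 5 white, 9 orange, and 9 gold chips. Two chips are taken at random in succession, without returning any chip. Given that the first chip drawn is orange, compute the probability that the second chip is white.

After removing 1 orange, the hat has 5 white out of 22 remaining.
P(second is white | given) = 5/22 ≈ 0.2273.

5/22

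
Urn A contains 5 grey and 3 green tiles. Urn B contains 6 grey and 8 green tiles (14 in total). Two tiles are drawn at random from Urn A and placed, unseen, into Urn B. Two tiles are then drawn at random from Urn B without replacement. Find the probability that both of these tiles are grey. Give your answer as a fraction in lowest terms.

4/21

Condition on how many of the transferred tiles are grey (from Urn A: 5 grey of 8; then Urn B has 16 total).
  0 grey: C(5,0)C(3,2)/C(8,2) = 3/28; then P = C(6,2)/C(16,2) = 1/8
  1 grey: C(5,1)C(3,1)/C(8,2) = 15/28; then P = C(7,2)/C(16,2) = 7/40
  2 grey: C(5,2)C(3,0)/C(8,2) = 5/14; then P = C(8,2)/C(16,2) = 7/30
P(both grey) = 4/21 ≈ 0.1905.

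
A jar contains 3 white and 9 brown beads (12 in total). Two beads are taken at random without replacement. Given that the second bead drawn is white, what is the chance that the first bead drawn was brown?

P(first=brown and the second bead drawn is white) = (9/12)·(3/11) = 9/44.
P(the second bead drawn is white) = Σ over first color = 1/22 + 9/44 = 1/4.
By Bayes, P(first=brown | the second bead drawn is white) = 9/44 / 1/4 = 9/11 ≈ 0.8182.

9/11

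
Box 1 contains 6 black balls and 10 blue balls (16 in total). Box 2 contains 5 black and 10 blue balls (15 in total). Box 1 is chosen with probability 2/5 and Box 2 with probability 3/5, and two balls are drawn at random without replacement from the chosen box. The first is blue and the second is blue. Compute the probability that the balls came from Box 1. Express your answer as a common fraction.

P(E | Box 1) = 3/8; P(E | Box 2) = 3/7.
P(E) = 2/5·3/8 + 3/5·3/7 = 57/140.
By Bayes' rule, P(Box 1 | E) = 3/20 / 57/140 = 7/19 ≈ 0.3684.

7/19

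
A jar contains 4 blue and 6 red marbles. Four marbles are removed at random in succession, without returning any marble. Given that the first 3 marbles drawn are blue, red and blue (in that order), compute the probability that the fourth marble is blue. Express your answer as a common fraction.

2/7

After removing 2 blue, 1 red, the jar has 2 blue out of 7 remaining.
P(fourth is blue | given) = 2/7 ≈ 0.2857.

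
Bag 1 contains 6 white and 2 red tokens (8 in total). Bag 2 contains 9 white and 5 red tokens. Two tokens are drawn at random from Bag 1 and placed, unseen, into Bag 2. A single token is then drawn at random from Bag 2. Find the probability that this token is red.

11/32

Condition on how many of the transferred tokens are red (from Bag 1: 2 red of 8; then Bag 2 has 16 total).
  0 red: C(2,0)C(6,2)/C(8,2) = 15/28; then P = 5/16
  1 red: C(2,1)C(6,1)/C(8,2) = 3/7; then P = 6/16
  2 red: C(2,2)C(6,0)/C(8,2) = 1/28; then P = 7/16
P(red from Bag 2) = 11/32 ≈ 0.3438.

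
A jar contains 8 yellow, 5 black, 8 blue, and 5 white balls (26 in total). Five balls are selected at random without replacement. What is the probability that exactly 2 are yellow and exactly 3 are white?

Unordered draws without replacement: count favorable combinations over C(26,5).
Favorable = C(8,2) · C(5,0) · C(8,0) · C(5,3) = 280; total = C(26,5) = 65780.
P = 280/65780 = 14/3289 ≈ 0.0043.

14/3289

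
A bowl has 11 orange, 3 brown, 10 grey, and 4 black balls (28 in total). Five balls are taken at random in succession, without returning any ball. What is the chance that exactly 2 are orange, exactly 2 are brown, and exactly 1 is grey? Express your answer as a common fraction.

55/3276

Unordered draws without replacement: count favorable combinations over C(28,5).
Favorable = C(11,2) · C(3,2) · C(10,1) · C(4,0) = 1650; total = C(28,5) = 98280.
P = 1650/98280 = 55/3276 ≈ 0.0168.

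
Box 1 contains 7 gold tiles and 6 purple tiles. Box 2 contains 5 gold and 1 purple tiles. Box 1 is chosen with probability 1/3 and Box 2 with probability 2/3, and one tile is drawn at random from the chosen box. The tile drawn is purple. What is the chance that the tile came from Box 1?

18/31

P(purple | Box 1) = 6/13; P(purple | Box 2) = 1/6.
P(purple) = 1/3·6/13 + 2/3·1/6 = 31/117.
By Bayes' rule, P(Box 1 | purple) = 2/13 / 31/117 = 18/31 ≈ 0.5806.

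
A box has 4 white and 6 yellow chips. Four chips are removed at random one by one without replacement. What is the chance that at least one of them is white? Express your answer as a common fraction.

13/14

Use the complement: P(at least one white) = 1 − P(no white).
P(none) = C(6,4)/C(10,4) = 15/210.
So P = 1 − 15/210 = 13/14 ≈ 0.9286.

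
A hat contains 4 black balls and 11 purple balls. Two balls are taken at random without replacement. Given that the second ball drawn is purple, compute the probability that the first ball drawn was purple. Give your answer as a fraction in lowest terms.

P(first=purple and the second ball drawn is purple) = (11/15)·(10/14) = 11/21.
P(the second ball drawn is purple) = Σ over first color = 22/105 + 11/21 = 11/15.
By Bayes, P(first=purple | the second ball drawn is purple) = 11/21 / 11/15 = 5/7 ≈ 0.7143.

5/7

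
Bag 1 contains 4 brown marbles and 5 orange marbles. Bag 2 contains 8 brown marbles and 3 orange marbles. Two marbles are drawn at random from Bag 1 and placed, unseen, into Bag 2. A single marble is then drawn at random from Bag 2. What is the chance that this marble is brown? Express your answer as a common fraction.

80/117

Condition on how many of the transferred marbles are brown (from Bag 1: 4 brown of 9; then Bag 2 has 13 total).
  0 brown: C(4,0)C(5,2)/C(9,2) = 5/18; then P = 8/13
  1 brown: C(4,1)C(5,1)/C(9,2) = 5/9; then P = 9/13
  2 brown: C(4,2)C(5,0)/C(9,2) = 1/6; then P = 10/13
P(brown from Bag 2) = 80/117 ≈ 0.6838.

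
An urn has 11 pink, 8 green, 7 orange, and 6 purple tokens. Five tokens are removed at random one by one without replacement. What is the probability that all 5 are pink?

Unordered draws without replacement: count favorable combinations over C(32,5).
Favorable = C(11,5) · C(8,0) · C(7,0) · C(6,0) = 462; total = C(32,5) = 201376.
P = 462/201376 = 33/14384 ≈ 0.0023.

33/14384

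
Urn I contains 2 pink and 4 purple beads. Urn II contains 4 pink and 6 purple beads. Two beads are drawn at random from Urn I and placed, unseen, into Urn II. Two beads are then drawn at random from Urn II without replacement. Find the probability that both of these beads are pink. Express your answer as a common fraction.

131/990

Condition on how many of the transferred beads are pink (from Urn I: 2 pink of 6; then Urn II has 12 total).
  0 pink: C(2,0)C(4,2)/C(6,2) = 2/5; then P = C(4,2)/C(12,2) = 1/11
  1 pink: C(2,1)C(4,1)/C(6,2) = 8/15; then P = C(5,2)/C(12,2) = 5/33
  2 pink: C(2,2)C(4,0)/C(6,2) = 1/15; then P = C(6,2)/C(12,2) = 5/22
P(both pink) = 131/990 ≈ 0.1323.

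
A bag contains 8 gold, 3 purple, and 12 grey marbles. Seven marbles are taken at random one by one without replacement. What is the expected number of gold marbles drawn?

56/23

By linearity of expectation, E[X] = Σ P(draw i is gold); by symmetry each draw (even without replacement) has P(gold) = 8/23.
E[X] = 7 · 8/23 = 56/23 ≈ 2.4348.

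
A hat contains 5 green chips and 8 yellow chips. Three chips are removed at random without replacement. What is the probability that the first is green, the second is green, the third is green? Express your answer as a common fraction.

Multiply the conditional probability of each draw in order, without replacement, so each draw removes one from its color and from the total.
P = (5/13) · (4/12) · (3/11) = 5/143 ≈ 0.0350.

5/143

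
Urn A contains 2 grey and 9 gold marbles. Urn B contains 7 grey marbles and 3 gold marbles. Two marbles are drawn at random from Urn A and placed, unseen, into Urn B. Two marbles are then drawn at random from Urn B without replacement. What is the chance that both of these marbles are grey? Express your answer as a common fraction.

216/605

Condition on how many of the transferred marbles are grey (from Urn A: 2 grey of 11; then Urn B has 12 total).
  0 grey: C(2,0)C(9,2)/C(11,2) = 36/55; then P = C(7,2)/C(12,2) = 7/22
  1 grey: C(2,1)C(9,1)/C(11,2) = 18/55; then P = C(8,2)/C(12,2) = 14/33
  2 grey: C(2,2)C(9,0)/C(11,2) = 1/55; then P = C(9,2)/C(12,2) = 6/11
P(both grey) = 216/605 ≈ 0.3570.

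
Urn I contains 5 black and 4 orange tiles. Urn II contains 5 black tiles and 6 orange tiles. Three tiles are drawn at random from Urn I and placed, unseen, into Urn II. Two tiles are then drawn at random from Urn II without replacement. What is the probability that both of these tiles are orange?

Condition on how many of the transferred tiles are orange (from Urn I: 4 orange of 9; then Urn II has 14 total).
  0 orange: C(4,0)C(5,3)/C(9,3) = 5/42; then P = C(6,2)/C(14,2) = 15/91
  1 orange: C(4,1)C(5,2)/C(9,3) = 10/21; then P = C(7,2)/C(14,2) = 3/13
  2 orange: C(4,2)C(5,1)/C(9,3) = 5/14; then P = C(8,2)/C(14,2) = 4/13
  3 orange: C(4,3)C(5,0)/C(9,3) = 1/21; then P = C(9,2)/C(14,2) = 36/91
P(both orange) = 47/182 ≈ 0.2582.

47/182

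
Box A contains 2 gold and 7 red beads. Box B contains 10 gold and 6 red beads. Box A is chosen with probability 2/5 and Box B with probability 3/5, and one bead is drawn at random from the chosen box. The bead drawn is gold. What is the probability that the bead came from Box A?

32/167

P(gold | Box A) = 2/9; P(gold | Box B) = 5/8.
P(gold) = 2/5·2/9 + 3/5·5/8 = 167/360.
By Bayes' rule, P(Box A | gold) = 4/45 / 167/360 = 32/167 ≈ 0.1916.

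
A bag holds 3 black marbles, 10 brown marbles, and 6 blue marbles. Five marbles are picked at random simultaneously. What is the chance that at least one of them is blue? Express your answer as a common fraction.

1149/1292

Use the complement: P(at least one blue) = 1 − P(no blue).
P(none) = C(13,5)/C(19,5) = 1287/11628.
So P = 1 − 1287/11628 = 1149/1292 ≈ 0.8893.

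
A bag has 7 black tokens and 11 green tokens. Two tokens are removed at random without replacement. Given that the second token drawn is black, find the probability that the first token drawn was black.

P(first=black and the second token drawn is black) = (7/18)·(6/17) = 7/51.
P(the second token drawn is black) = Σ over first color = 7/51 + 77/306 = 7/18.
By Bayes, P(first=black | the second token drawn is black) = 7/51 / 7/18 = 6/17 ≈ 0.3529.

6/17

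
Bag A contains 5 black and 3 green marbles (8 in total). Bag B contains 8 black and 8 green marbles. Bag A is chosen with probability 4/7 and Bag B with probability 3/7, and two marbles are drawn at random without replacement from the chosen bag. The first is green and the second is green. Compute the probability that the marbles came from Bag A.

P(E | Bag A) = 3/28; P(E | Bag B) = 7/30.
P(E) = 4/7·3/28 + 3/7·7/30 = 79/490.
By Bayes' rule, P(Bag A | E) = 3/49 / 79/490 = 30/79 ≈ 0.3797.

30/79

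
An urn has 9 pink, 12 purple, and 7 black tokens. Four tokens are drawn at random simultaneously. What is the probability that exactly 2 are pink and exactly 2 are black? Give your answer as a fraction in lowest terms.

Unordered draws without replacement: count favorable combinations over C(28,4).
Favorable = C(9,2) · C(12,0) · C(7,2) = 756; total = C(28,4) = 20475.
P = 756/20475 = 12/325 ≈ 0.0369.

12/325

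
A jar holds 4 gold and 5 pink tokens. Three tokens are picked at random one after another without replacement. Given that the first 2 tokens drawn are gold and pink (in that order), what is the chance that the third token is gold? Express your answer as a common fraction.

After removing 1 gold, 1 pink, the jar has 3 gold out of 7 remaining.
P(third is gold | given) = 3/7 ≈ 0.4286.

3/7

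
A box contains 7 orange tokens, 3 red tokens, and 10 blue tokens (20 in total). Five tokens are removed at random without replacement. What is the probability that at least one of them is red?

Use the complement: P(at least one red) = 1 − P(no red).
P(none) = C(17,5)/C(20,5) = 6188/15504.
So P = 1 − 6188/15504 = 137/228 ≈ 0.6009.

137/228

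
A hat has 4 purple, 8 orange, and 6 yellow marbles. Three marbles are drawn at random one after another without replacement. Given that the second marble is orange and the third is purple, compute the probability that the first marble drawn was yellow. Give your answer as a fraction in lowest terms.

P(first=yellow and the second marble is orange and the third is purple) = (6/18)·(8/17)·(4/16) = 2/51.
P(E) = Σ over first color = 1/51 + 7/153 + 2/51 = 16/153.
By Bayes, P(first=yellow | E) = 2/51 / 16/153 = 3/8 ≈ 0.3750.

3/8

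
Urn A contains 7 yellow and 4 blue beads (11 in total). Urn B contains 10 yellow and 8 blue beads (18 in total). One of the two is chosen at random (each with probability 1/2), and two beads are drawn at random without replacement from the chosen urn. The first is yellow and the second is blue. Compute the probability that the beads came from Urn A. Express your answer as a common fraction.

1071/2171

P(E | Urn A) = 14/55; P(E | Urn B) = 40/153.
P(E) = 1/2·14/55 + 1/2·40/153 = 2171/8415.
By Bayes' rule, P(Urn A | E) = 7/55 / 2171/8415 = 1071/2171 ≈ 0.4933.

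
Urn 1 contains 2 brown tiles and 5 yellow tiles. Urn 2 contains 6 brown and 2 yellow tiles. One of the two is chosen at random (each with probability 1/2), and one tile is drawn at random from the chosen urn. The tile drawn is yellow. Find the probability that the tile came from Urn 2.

7/27

P(yellow | Urn 1) = 5/7; P(yellow | Urn 2) = 1/4.
P(yellow) = 1/2·5/7 + 1/2·1/4 = 27/56.
By Bayes' rule, P(Urn 2 | yellow) = 1/8 / 27/56 = 7/27 ≈ 0.2593.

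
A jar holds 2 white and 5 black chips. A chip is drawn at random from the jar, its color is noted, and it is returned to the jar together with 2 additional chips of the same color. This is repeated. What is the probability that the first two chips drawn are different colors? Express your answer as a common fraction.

20/63

Either white then black, or black then white; after the first draw the total is 9.
P = (2/7)·(5/9) + (5/7)·(2/9) = 20/63 ≈ 0.3175.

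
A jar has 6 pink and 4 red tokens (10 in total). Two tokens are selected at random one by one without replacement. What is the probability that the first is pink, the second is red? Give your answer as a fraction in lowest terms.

4/15

Multiply the conditional probability of each draw in order, without replacement, so each draw removes one from its color and from the total.
P = (6/10) · (4/9) = 4/15 ≈ 0.2667.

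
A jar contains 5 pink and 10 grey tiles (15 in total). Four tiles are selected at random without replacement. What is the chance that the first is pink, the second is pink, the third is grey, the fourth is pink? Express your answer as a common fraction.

5/273

Multiply the conditional probability of each draw in order, without replacement, so each draw removes one from its color and from the total.
P = (5/15) · (4/14) · (10/13) · (3/12) = 5/273 ≈ 0.0183.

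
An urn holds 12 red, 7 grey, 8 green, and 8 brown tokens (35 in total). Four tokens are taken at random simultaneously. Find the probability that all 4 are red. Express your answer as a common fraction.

Unordered draws without replacement: count favorable combinations over C(35,4).
Favorable = C(12,4) · C(7,0) · C(8,0) · C(8,0) = 495; total = C(35,4) = 52360.
P = 495/52360 = 9/952 ≈ 0.0095.

9/952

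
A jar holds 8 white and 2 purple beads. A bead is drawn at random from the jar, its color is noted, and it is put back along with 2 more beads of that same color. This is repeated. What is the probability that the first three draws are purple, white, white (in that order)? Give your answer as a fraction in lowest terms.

2/21

Track the composition after each reinforcement of +2.
P = (2/10) · (8/12) · (10/14) = 2/21 ≈ 0.0952.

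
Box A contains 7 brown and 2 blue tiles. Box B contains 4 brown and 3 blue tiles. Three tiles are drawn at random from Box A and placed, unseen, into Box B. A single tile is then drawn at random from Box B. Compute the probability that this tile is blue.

Condition on how many of the transferred tiles are blue (from Box A: 2 blue of 9; then Box B has 10 total).
  0 blue: C(2,0)C(7,3)/C(9,3) = 5/12; then P = 3/10
  1 blue: C(2,1)C(7,2)/C(9,3) = 1/2; then P = 4/10
  2 blue: C(2,2)C(7,1)/C(9,3) = 1/12; then P = 5/10
P(blue from Box B) = 11/30 ≈ 0.3667.

11/30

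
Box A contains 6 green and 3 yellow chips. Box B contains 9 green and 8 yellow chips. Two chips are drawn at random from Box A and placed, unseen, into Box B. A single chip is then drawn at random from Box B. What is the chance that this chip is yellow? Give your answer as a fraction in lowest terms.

26/57

Condition on how many of the transferred chips are yellow (from Box A: 3 yellow of 9; then Box B has 19 total).
  0 yellow: C(3,0)C(6,2)/C(9,2) = 5/12; then P = 8/19
  1 yellow: C(3,1)C(6,1)/C(9,2) = 1/2; then P = 9/19
  2 yellow: C(3,2)C(6,0)/C(9,2) = 1/12; then P = 10/19
P(yellow from Box B) = 26/57 ≈ 0.4561.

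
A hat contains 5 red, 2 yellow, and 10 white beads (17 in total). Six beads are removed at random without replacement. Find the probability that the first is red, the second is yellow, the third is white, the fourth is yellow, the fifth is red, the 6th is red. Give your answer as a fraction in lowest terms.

5/37128

Multiply the conditional probability of each draw in order, without replacement, so each draw removes one from its color and from the total.
P = (5/17) · (2/16) · (10/15) · (1/14) · (4/13) · (3/12) = 5/37128 ≈ 0.0001.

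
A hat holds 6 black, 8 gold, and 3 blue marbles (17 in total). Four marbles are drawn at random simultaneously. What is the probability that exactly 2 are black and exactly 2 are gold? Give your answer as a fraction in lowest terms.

Unordered draws without replacement: count favorable combinations over C(17,4).
Favorable = C(6,2) · C(8,2) · C(3,0) = 420; total = C(17,4) = 2380.
P = 420/2380 = 3/17 ≈ 0.1765.

3/17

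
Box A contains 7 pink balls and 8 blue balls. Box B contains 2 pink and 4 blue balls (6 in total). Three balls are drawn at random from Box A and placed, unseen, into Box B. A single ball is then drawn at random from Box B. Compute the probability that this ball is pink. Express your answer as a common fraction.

Condition on how many of the transferred balls are pink (from Box A: 7 pink of 15; then Box B has 9 total).
  0 pink: C(7,0)C(8,3)/C(15,3) = 8/65; then P = 2/9
  1 pink: C(7,1)C(8,2)/C(15,3) = 28/65; then P = 3/9
  2 pink: C(7,2)C(8,1)/C(15,3) = 24/65; then P = 4/9
  3 pink: C(7,3)C(8,0)/C(15,3) = 1/13; then P = 5/9
P(pink from Box B) = 17/45 ≈ 0.3778.

17/45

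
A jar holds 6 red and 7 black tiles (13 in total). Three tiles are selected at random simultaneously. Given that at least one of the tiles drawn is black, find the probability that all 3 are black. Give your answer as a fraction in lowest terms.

5/38

P(all 3 black) = C(7,3)/C(13,3) = 35/286; P(at least one black) = 1 − C(6,3)/C(13,3) = 133/143.
Since 'all 3 black' ⊆ 'at least one black', P(all 3 | at least one) = 35/286 / 133/143 = 5/38 ≈ 0.1316.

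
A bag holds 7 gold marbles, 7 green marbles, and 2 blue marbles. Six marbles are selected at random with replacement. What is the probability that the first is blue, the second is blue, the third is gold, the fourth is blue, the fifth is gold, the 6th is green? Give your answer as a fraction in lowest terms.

343/2097152

Multiply the conditional probability of each draw in order, with replacement (the composition resets each draw).
P = (2/16) · (2/16) · (7/16) · (2/16) · (7/16) · (7/16) = 343/2097152 ≈ 0.0002.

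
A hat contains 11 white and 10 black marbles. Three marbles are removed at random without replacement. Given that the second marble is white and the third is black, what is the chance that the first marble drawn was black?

9/19

P(first=black and the second marble is white and the third is black) = (10/21)·(11/20)·(9/19) = 33/266.
P(E) = Σ over first color = 55/399 + 33/266 = 11/42.
By Bayes, P(first=black | E) = 33/266 / 11/42 = 9/19 ≈ 0.4737.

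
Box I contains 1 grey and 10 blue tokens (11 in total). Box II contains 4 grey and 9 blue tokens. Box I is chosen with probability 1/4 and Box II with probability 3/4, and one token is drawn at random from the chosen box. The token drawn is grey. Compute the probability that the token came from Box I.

P(grey | Box I) = 1/11; P(grey | Box II) = 4/13.
P(grey) = 1/4·1/11 + 3/4·4/13 = 145/572.
By Bayes' rule, P(Box I | grey) = 1/44 / 145/572 = 13/145 ≈ 0.0897.

13/145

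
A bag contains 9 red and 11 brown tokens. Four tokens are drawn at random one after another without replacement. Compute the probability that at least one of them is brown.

Use the complement: P(at least one brown) = 1 − P(no brown).
P(none) = C(9,4)/C(20,4) = 126/4845.
So P = 1 − 126/4845 = 1573/1615 ≈ 0.9740.

1573/1615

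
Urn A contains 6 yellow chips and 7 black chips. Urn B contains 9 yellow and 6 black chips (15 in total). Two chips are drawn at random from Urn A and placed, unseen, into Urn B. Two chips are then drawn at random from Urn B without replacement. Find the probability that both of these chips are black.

565/3536

Condition on how many of the transferred chips are black (from Urn A: 7 black of 13; then Urn B has 17 total).
  0 black: C(7,0)C(6,2)/C(13,2) = 5/26; then P = C(6,2)/C(17,2) = 15/136
  1 black: C(7,1)C(6,1)/C(13,2) = 7/13; then P = C(7,2)/C(17,2) = 21/136
  2 black: C(7,2)C(6,0)/C(13,2) = 7/26; then P = C(8,2)/C(17,2) = 7/34
P(both black) = 565/3536 ≈ 0.1598.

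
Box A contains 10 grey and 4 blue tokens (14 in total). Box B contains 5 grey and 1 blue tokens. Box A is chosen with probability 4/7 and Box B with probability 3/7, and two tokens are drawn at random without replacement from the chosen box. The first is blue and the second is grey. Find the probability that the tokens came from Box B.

P(E | Box A) = 20/91; P(E | Box B) = 1/6.
P(E) = 4/7·20/91 + 3/7·1/6 = 251/1274.
By Bayes' rule, P(Box B | E) = 1/14 / 251/1274 = 91/251 ≈ 0.3625.

91/251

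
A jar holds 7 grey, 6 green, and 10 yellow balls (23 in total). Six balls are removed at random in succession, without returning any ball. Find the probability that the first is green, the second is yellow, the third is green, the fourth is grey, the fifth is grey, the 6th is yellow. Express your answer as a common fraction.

15/9614

Multiply the conditional probability of each draw in order, without replacement, so each draw removes one from its color and from the total.
P = (6/23) · (10/22) · (5/21) · (7/20) · (6/19) · (9/18) = 15/9614 ≈ 0.0016.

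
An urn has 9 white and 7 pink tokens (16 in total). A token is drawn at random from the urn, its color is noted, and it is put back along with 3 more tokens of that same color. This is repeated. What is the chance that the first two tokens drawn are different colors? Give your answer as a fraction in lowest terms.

Either pink then white, or white then pink; after the first draw the total is 19.
P = (7/16)·(9/19) + (9/16)·(7/19) = 63/152 ≈ 0.4145.

63/152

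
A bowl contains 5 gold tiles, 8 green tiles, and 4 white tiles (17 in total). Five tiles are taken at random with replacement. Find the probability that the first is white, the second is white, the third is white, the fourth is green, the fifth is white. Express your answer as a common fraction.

Multiply the conditional probability of each draw in order, with replacement (the composition resets each draw).
P = (4/17) · (4/17) · (4/17) · (8/17) · (4/17) = 2048/1419857 ≈ 0.0014.

2048/1419857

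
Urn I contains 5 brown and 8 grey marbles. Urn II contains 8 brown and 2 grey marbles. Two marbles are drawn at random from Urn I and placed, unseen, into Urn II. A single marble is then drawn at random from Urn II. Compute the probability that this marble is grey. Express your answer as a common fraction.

Condition on how many of the transferred marbles are grey (from Urn I: 8 grey of 13; then Urn II has 12 total).
  0 grey: C(8,0)C(5,2)/C(13,2) = 5/39; then P = 2/12
  1 grey: C(8,1)C(5,1)/C(13,2) = 20/39; then P = 3/12
  2 grey: C(8,2)C(5,0)/C(13,2) = 14/39; then P = 4/12
P(grey from Urn II) = 7/26 ≈ 0.2692.

7/26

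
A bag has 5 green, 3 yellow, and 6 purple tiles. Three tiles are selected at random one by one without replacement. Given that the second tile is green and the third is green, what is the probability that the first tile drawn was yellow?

P(first=yellow and the second tile is green and the third is green) = (3/14)·(5/13)·(4/12) = 5/182.
P(E) = Σ over first color = 5/182 + 5/182 + 5/91 = 10/91.
By Bayes, P(first=yellow | E) = 5/182 / 10/91 = 1/4 ≈ 0.2500.

1/4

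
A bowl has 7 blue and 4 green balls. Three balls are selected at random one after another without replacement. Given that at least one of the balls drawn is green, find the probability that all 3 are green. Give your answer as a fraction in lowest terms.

2/65

P(all 3 green) = C(4,3)/C(11,3) = 4/165; P(at least one green) = 1 − C(7,3)/C(11,3) = 26/33.
Since 'all 3 green' ⊆ 'at least one green', P(all 3 | at least one) = 4/165 / 26/33 = 2/65 ≈ 0.0308.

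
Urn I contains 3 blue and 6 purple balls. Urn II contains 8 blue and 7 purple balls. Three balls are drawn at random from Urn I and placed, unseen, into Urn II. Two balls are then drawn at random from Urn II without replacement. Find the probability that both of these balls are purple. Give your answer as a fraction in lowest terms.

Condition on how many of the transferred balls are purple (from Urn I: 6 purple of 9; then Urn II has 18 total).
  0 purple: C(6,0)C(3,3)/C(9,3) = 1/84; then P = C(7,2)/C(18,2) = 7/51
  1 purple: C(6,1)C(3,2)/C(9,3) = 3/14; then P = C(8,2)/C(18,2) = 28/153
  2 purple: C(6,2)C(3,1)/C(9,3) = 15/28; then P = C(9,2)/C(18,2) = 4/17
  3 purple: C(6,3)C(3,0)/C(9,3) = 5/21; then P = C(10,2)/C(18,2) = 5/17
P(both purple) = 145/612 ≈ 0.2369.

145/612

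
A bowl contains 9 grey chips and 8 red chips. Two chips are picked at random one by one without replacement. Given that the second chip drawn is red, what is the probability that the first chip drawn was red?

7/16

P(first=red and the second chip drawn is red) = (8/17)·(7/16) = 7/34.
P(the second chip drawn is red) = Σ over first color = 9/34 + 7/34 = 8/17.
By Bayes, P(first=red | the second chip drawn is red) = 7/34 / 8/17 = 7/16 ≈ 0.4375.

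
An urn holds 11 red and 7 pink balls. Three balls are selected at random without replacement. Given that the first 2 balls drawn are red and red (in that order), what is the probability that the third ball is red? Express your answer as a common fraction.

9/16

After removing 2 red, the urn has 9 red out of 16 remaining.
P(third is red | given) = 9/16 ≈ 0.5625.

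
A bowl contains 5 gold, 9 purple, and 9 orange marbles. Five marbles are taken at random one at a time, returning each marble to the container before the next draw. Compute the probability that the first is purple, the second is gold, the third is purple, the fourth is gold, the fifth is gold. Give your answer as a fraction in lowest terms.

10125/6436343

Multiply the conditional probability of each draw in order, with replacement (the composition resets each draw).
P = (9/23) · (5/23) · (9/23) · (5/23) · (5/23) = 10125/6436343 ≈ 0.0016.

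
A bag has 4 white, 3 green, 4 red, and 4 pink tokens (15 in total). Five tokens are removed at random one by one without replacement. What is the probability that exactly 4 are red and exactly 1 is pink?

Unordered draws without replacement: count favorable combinations over C(15,5).
Favorable = C(4,0) · C(3,0) · C(4,4) · C(4,1) = 4; total = C(15,5) = 3003.
P = 4/3003 = 4/3003 ≈ 0.0013.

4/3003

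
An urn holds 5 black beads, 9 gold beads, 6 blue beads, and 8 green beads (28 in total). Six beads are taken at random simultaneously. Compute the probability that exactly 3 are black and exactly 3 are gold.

Unordered draws without replacement: count favorable combinations over C(28,6).
Favorable = C(5,3) · C(9,3) · C(6,0) · C(8,0) = 840; total = C(28,6) = 376740.
P = 840/376740 = 2/897 ≈ 0.0022.

2/897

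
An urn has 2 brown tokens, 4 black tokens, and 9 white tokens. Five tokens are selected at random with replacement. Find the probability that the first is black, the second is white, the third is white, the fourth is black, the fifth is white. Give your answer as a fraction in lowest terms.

Multiply the conditional probability of each draw in order, with replacement (the composition resets each draw).
P = (4/15) · (9/15) · (9/15) · (4/15) · (9/15) = 48/3125 ≈ 0.0154.

48/3125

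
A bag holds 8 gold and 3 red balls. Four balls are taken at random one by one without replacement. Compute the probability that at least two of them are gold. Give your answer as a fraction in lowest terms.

161/165

Sum the hypergeometric tail for j = 2,…,4 gold balls.
Favorable = C(8,2)·C(3,2) + C(8,3)·C(3,1) + C(8,4)·C(3,0) = 322; total = C(11,4) = 330.
P = 322/330 = 161/165 ≈ 0.9758.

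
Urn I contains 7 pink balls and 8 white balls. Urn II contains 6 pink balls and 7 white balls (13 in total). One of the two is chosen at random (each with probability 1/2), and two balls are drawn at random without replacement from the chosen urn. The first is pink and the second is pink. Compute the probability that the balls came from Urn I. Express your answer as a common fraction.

P(E | Urn I) = 1/5; P(E | Urn II) = 5/26.
P(E) = 1/2·1/5 + 1/2·5/26 = 51/260.
By Bayes' rule, P(Urn I | E) = 1/10 / 51/260 = 26/51 ≈ 0.5098.

26/51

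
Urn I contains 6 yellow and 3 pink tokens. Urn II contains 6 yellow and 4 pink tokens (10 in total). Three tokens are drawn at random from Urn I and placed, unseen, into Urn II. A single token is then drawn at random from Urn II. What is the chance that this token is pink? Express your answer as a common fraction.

Condition on how many of the transferred tokens are pink (from Urn I: 3 pink of 9; then Urn II has 13 total).
  0 pink: C(3,0)C(6,3)/C(9,3) = 5/21; then P = 4/13
  1 pink: C(3,1)C(6,2)/C(9,3) = 15/28; then P = 5/13
  2 pink: C(3,2)C(6,1)/C(9,3) = 3/14; then P = 6/13
  3 pink: C(3,3)C(6,0)/C(9,3) = 1/84; then P = 7/13
P(pink from Urn II) = 5/13 ≈ 0.3846.

5/13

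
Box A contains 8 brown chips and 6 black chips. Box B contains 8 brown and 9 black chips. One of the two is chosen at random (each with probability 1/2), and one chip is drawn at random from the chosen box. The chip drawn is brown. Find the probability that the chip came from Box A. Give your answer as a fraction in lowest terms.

17/31

P(brown | Box A) = 4/7; P(brown | Box B) = 8/17.
P(brown) = 1/2·4/7 + 1/2·8/17 = 62/119.
By Bayes' rule, P(Box A | brown) = 2/7 / 62/119 = 17/31 ≈ 0.5484.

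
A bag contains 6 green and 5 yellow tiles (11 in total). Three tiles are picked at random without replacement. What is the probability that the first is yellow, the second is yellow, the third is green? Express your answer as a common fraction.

Multiply the conditional probability of each draw in order, without replacement, so each draw removes one from its color and from the total.
P = (5/11) · (4/10) · (6/9) = 4/33 ≈ 0.1212.

4/33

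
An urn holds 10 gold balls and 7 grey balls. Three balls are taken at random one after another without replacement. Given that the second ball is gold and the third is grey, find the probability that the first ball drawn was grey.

P(first=grey and the second ball is gold and the third is grey) = (7/17)·(10/16)·(6/15) = 7/68.
P(E) = Σ over first color = 21/136 + 7/68 = 35/136.
By Bayes, P(first=grey | E) = 7/68 / 35/136 = 2/5 ≈ 0.4000.

2/5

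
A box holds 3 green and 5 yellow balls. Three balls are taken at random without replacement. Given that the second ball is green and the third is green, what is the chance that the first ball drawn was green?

1/6

P(first=green and the second ball is green and the third is green) = (3/8)·(2/7)·(1/6) = 1/56.
P(E) = Σ over first color = 1/56 + 5/56 = 3/28.
By Bayes, P(first=green | E) = 1/56 / 3/28 = 1/6 ≈ 0.1667.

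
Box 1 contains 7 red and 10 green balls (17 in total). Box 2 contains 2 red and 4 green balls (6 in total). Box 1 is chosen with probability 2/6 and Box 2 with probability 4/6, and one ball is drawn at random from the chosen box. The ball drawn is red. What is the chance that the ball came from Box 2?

P(red | Box 1) = 7/17; P(red | Box 2) = 1/3.
P(red) = 1/3·7/17 + 2/3·1/3 = 55/153.
By Bayes' rule, P(Box 2 | red) = 2/9 / 55/153 = 34/55 ≈ 0.6182.

34/55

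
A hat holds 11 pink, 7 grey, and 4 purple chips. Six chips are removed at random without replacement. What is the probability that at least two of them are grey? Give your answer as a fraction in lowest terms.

631/969

Sum the hypergeometric tail for j = 2,…,6 grey chips.
Favorable = C(7,2)·C(15,4) + C(7,3)·C(15,3) + C(7,4)·C(15,2) + C(7,5)·C(15,1) + C(7,6)·C(15,0) = 48587; total = C(22,6) = 74613.
P = 48587/74613 = 631/969 ≈ 0.6512.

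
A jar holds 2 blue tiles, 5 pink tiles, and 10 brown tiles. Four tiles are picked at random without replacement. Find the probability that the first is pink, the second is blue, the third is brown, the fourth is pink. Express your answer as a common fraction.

Multiply the conditional probability of each draw in order, without replacement, so each draw removes one from its color and from the total.
P = (5/17) · (2/16) · (10/15) · (4/14) = 5/714 ≈ 0.0070.

5/714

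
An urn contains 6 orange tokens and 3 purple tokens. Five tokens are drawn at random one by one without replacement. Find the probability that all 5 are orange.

Unordered draws without replacement: count favorable combinations over C(9,5).
Favorable = C(6,5) · C(3,0) = 6; total = C(9,5) = 126.
P = 6/126 = 1/21 ≈ 0.0476.

1/21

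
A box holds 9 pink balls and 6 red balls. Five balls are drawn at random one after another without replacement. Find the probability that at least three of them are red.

41/143

Sum the hypergeometric tail for j = 3,…,5 red balls.
Favorable = C(6,3)·C(9,2) + C(6,4)·C(9,1) + C(6,5)·C(9,0) = 861; total = C(15,5) = 3003.
P = 861/3003 = 41/143 ≈ 0.2867.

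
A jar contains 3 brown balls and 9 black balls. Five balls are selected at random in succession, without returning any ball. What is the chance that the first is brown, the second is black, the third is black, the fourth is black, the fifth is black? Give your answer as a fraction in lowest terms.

Multiply the conditional probability of each draw in order, without replacement, so each draw removes one from its color and from the total.
P = (3/12) · (9/11) · (8/10) · (7/9) · (6/8) = 21/220 ≈ 0.0955.

21/220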